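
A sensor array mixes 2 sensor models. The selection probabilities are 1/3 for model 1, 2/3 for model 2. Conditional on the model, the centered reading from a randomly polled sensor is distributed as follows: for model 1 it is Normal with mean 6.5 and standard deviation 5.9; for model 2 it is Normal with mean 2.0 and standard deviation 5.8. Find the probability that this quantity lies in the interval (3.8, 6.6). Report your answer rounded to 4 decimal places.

Conditional on each model, P(3.8 < X < 6.6): 1: 0.183151; 2: 0.164291.
By total probability, P(3.8 < X < 6.6) = 0.333333·0.183151 + 0.666667·0.164291 = 0.170577.

0.1706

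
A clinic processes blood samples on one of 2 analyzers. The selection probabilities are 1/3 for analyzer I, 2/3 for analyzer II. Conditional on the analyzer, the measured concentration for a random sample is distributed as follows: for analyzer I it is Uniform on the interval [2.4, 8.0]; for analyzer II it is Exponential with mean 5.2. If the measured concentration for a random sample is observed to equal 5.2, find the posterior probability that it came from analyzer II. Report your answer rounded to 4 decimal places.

Likelihoods f(5.2 | ·): I: 0.178571; II: 0.070746.
Posterior ∝ prior × likelihood. Numerator for II: 0.666667·0.070746 = 0.047164.
Normalizing constant: 0.333333·0.178571 + 0.666667·0.070746 = 0.106688.
P(II | observation) = 0.047164 / 0.106688 = 0.442075.

0.4421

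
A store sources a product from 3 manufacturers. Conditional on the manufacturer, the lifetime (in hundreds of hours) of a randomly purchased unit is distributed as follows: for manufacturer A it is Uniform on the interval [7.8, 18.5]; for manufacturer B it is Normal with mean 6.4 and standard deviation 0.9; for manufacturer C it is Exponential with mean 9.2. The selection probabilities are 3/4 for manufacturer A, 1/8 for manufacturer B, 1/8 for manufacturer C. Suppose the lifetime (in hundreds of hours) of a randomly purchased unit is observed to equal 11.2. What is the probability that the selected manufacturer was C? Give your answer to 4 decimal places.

0.0543

Likelihoods f(11.2 | ·): A: 0.0934579; B: 2.95145e-07; C: 0.0321741.
Posterior ∝ prior × likelihood. Numerator for C: 0.125·0.0321741 = 0.00402176.
Normalizing constant: 0.75·0.0934579 + 0.125·2.95145e-07 + 0.125·0.0321741 = 0.0741153.
P(C | observation) = 0.00402176 / 0.0741153 = 0.0542636.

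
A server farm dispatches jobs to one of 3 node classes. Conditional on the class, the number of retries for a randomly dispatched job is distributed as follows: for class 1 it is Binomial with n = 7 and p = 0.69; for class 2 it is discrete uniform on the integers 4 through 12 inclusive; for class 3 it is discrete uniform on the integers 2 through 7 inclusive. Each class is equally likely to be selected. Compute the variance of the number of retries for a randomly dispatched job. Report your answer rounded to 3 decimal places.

6.183

Per component, 1: μ=4.83, E[X²]=24.8262; 2: μ=8, E[X²]=70.6667; 3: μ=4.5, E[X²]=23.1667.
E[X] = 0.333333·4.83 + 0.333333·8 + 0.333333·4.5 = 5.77667.
E[X²] = 0.333333·24.8262 + 0.333333·70.6667 + 0.333333·23.1667 = 39.5532.
Var(X) = E[X²] − (E[X])² = 39.5532 − 33.3699 = 6.1833.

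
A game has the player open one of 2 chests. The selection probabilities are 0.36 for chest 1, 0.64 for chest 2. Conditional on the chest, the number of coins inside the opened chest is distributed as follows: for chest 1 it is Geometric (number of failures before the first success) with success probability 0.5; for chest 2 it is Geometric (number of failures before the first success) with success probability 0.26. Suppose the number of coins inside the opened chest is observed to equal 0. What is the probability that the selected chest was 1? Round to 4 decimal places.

Likelihoods P(X=0 | ·): 1: 0.5; 2: 0.26.
Posterior ∝ prior × likelihood. Numerator for 1: 0.36·0.5 = 0.18.
Normalizing constant: 0.36·0.5 + 0.64·0.26 = 0.3464.
P(1 | observation) = 0.18 / 0.3464 = 0.51963.

0.5196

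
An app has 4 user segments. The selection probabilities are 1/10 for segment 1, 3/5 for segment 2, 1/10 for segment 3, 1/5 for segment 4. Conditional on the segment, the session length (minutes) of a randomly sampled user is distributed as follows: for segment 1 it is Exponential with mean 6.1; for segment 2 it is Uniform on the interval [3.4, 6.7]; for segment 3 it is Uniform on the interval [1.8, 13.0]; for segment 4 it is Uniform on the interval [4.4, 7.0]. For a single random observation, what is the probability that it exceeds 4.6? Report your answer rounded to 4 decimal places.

0.6885

Conditional on each segment, P(X > 4.6): 1: 0.470435; 2: 0.636364; 3: 0.75; 4: 0.923077.
By total probability, P(X > 4.6) = 0.1·0.470435 + 0.6·0.636364 + 0.1·0.75 + 0.2·0.923077 = 0.688477.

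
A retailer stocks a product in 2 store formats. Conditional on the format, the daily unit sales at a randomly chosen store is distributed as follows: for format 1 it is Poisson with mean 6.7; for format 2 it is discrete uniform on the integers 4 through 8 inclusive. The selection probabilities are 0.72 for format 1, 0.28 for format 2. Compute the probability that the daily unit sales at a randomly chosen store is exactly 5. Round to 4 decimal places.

0.1557

Conditional on each format, P(X = 5): 1: 0.13849; 2: 0.2.
By total probability, P(X = 5) = 0.72·0.13849 + 0.28·0.2 = 0.155713.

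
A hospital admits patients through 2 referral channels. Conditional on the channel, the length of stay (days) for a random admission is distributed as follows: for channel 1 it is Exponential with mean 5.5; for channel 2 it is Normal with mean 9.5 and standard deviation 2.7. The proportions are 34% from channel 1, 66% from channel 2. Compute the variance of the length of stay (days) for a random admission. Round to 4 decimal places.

Per component, 1: μ=5.5, E[X²]=60.5; 2: μ=9.5, E[X²]=97.54.
E[X] = 0.34·5.5 + 0.66·9.5 = 8.14.
E[X²] = 0.34·60.5 + 0.66·97.54 = 84.9464.
Var(X) = E[X²] − (E[X])² = 84.9464 − 66.2596 = 18.6868.

18.6868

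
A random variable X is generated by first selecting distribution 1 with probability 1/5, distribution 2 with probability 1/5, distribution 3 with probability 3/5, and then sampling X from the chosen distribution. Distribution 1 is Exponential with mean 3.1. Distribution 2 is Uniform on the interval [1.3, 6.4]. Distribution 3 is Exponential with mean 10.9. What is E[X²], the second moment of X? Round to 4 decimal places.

For each component E[X²] = Var + (mean)², giving 1: 19.22; 2: 16.99; 3: 237.62.
Overall E[X²] = 0.2·19.22 + 0.2·16.99 + 0.6·237.62 = 149.814.

149.8140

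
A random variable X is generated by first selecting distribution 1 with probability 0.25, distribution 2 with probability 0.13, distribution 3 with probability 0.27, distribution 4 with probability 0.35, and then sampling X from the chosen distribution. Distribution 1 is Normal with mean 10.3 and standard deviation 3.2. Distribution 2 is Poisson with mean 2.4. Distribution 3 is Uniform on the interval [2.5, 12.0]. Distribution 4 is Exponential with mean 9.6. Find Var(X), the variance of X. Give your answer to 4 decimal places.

43.5640

Per component, 1: μ=10.3, E[X²]=116.33; 2: μ=2.4, E[X²]=8.16; 3: μ=7.25, E[X²]=60.0833; 4: μ=9.6, E[X²]=184.32.
E[X] = 0.25·10.3 + 0.13·2.4 + 0.27·7.25 + 0.35·9.6 = 8.2045.
E[X²] = 0.25·116.33 + 0.13·8.16 + 0.27·60.0833 + 0.35·184.32 = 110.878.
Var(X) = E[X²] − (E[X])² = 110.878 − 67.3138 = 43.564.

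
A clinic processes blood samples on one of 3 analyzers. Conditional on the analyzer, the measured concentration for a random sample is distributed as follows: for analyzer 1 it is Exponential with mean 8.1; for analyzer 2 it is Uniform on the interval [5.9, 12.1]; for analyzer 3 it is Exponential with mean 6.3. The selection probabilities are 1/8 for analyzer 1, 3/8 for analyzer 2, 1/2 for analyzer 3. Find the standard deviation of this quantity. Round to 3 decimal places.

5.555

Per component, 1: μ=8.1, E[X²]=131.22; 2: μ=9, E[X²]=84.2033; 3: μ=6.3, E[X²]=79.38.
E[X] = 0.125·8.1 + 0.375·9 + 0.5·6.3 = 7.5375.
E[X²] = 0.125·131.22 + 0.375·84.2033 + 0.5·79.38 = 87.6688.
Var(X) = E[X²] − (E[X])² = 87.6688 − 56.8139 = 30.8548.
SD(X) = √30.8548 = 5.55471.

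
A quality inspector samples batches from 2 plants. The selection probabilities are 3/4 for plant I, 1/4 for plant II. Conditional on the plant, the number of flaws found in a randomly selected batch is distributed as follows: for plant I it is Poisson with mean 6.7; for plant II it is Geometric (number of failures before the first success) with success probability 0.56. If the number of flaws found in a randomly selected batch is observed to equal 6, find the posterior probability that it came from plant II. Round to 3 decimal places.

Likelihoods P(X=6 | ·): I: 0.154648; II: 0.00406354.
Posterior ∝ prior × likelihood. Numerator for II: 0.25·0.00406354 = 0.00101588.
Normalizing constant: 0.75·0.154648 + 0.25·0.00406354 = 0.117002.
P(II | observation) = 0.00101588 / 0.117002 = 0.00868265.

0.009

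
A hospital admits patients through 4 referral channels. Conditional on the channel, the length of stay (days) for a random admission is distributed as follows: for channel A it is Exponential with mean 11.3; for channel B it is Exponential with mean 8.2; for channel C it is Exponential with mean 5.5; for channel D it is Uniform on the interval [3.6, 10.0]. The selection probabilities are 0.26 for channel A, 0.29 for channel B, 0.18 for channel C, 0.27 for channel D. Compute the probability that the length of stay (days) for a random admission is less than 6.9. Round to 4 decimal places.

Conditional on each channel, P(X < 6.9): A: 0.456986; B: 0.568921; C: 0.714795; D: 0.515625.
By total probability, P(X < 6.9) = 0.26·0.456986 + 0.29·0.568921 + 0.18·0.714795 + 0.27·0.515625 = 0.551685.

0.5517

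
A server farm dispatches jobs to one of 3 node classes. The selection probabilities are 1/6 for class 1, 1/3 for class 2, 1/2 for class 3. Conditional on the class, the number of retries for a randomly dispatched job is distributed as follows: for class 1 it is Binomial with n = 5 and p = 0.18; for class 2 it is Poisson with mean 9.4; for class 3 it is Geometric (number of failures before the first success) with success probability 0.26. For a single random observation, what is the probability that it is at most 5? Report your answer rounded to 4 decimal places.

Conditional on each class, P(X ≤ 5): 1: 1; 2: 0.0934707; 3: 0.835794.
By total probability, P(X ≤ 5) = 0.166667·1 + 0.333333·0.0934707 + 0.5·0.835794 = 0.61572.

0.6157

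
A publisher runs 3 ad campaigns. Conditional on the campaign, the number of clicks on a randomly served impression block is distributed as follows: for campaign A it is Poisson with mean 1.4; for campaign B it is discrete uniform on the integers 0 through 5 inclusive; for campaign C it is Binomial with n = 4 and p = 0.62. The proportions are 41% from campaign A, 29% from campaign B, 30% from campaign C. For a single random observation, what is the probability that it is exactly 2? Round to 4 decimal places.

Conditional on each campaign, P(X = 2): A: 0.241665; B: 0.166667; C: 0.333044.
By total probability, P(X = 2) = 0.41·0.241665 + 0.29·0.166667 + 0.3·0.333044 = 0.247329.

0.2473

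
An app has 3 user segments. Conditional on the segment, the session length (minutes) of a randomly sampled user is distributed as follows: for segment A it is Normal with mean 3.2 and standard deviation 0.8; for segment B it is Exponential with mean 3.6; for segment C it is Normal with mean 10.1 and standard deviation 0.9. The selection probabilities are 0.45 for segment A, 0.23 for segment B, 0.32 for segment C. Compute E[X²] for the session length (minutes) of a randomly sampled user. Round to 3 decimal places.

For each component E[X²] = Var + (mean)², giving A: 10.88; B: 25.92; C: 102.82.
Overall E[X²] = 0.45·10.88 + 0.23·25.92 + 0.32·102.82 = 43.76.

43.760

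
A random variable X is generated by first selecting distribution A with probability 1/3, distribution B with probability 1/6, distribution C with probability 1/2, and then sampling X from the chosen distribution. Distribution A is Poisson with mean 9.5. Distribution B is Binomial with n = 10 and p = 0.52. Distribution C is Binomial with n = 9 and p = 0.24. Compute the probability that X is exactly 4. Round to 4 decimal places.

Conditional on each component, P(X = 4): A: 0.025403; B: 0.187793; C: 0.105995.
By total probability, P(X = 4) = 0.333333·0.025403 + 0.166667·0.187793 + 0.5·0.105995 = 0.0927638.

0.0928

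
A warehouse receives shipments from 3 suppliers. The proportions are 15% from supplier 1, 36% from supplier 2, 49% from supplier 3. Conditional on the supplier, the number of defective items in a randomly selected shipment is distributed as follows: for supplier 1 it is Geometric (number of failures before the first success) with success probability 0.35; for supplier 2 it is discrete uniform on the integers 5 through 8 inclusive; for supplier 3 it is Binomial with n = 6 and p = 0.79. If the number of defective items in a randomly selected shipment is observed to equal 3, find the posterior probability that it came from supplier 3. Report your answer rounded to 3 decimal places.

Likelihoods P(X=3 | ·): 1: 0.0961188; 2: 0; 3: 0.0913207.
Posterior ∝ prior × likelihood. Numerator for 3: 0.49·0.0913207 = 0.0447471.
Normalizing constant: 0.15·0.0961188 + 0.36·0 + 0.49·0.0913207 = 0.0591649.
P(3 | observation) = 0.0447471 / 0.0591649 = 0.756312.

0.756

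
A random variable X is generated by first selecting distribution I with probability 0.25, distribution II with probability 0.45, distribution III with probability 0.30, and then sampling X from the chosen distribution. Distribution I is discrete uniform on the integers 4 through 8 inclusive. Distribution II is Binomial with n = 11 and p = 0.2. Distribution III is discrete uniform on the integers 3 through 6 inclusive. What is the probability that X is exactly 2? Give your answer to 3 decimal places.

0.133

Conditional on each component, P(X = 2): I: 0; II: 0.295279; III: 0.
By total probability, P(X = 2) = 0.25·0 + 0.45·0.295279 + 0.3·0 = 0.132876.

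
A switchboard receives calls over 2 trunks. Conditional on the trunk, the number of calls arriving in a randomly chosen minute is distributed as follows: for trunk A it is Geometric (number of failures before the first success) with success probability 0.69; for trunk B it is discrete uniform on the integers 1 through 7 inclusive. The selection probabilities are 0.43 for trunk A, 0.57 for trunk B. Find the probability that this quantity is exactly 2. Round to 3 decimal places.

Conditional on each trunk, P(X = 2): A: 0.066309; B: 0.142857.
By total probability, P(X = 2) = 0.43·0.066309 + 0.57·0.142857 = 0.109941.

0.110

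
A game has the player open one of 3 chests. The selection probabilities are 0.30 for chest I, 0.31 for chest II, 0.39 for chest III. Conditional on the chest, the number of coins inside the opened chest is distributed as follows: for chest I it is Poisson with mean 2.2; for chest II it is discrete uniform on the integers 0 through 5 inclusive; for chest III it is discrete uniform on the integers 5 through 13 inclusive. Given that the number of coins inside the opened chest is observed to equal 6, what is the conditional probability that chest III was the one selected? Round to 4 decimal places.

0.8922

Likelihoods P(X=6 | ·): I: 0.0174484; II: 0; III: 0.111111.
Posterior ∝ prior × likelihood. Numerator for III: 0.39·0.111111 = 0.0433333.
Normalizing constant: 0.3·0.0174484 + 0.31·0 + 0.39·0.111111 = 0.0485679.
P(III | observation) = 0.0433333 / 0.0485679 = 0.892223.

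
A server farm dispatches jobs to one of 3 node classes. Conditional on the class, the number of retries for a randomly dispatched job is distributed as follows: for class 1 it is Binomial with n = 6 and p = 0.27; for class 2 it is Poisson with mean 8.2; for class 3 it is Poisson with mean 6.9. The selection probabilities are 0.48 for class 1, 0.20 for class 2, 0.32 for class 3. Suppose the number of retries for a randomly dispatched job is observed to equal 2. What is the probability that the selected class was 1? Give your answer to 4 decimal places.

0.9399

Likelihoods P(X=2 | ·): 1: 0.310535; 2: 0.00923385; 3: 0.0239903.
Posterior ∝ prior × likelihood. Numerator for 1: 0.48·0.310535 = 0.149057.
Normalizing constant: 0.48·0.310535 + 0.2·0.00923385 + 0.32·0.0239903 = 0.15858.
P(1 | observation) = 0.149057 / 0.15858 = 0.939944.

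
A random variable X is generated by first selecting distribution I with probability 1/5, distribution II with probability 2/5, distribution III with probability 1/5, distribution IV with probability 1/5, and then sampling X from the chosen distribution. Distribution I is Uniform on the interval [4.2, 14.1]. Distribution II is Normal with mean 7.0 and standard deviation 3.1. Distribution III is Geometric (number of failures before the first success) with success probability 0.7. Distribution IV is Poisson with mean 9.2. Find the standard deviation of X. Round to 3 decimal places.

4.216

Per component, I: μ=9.15, E[X²]=91.89; II: μ=7, E[X²]=58.61; III: μ=0.428571, E[X²]=0.795918; IV: μ=9.2, E[X²]=93.84.
E[X] = 0.2·9.15 + 0.4·7 + 0.2·0.428571 + 0.2·9.2 = 6.55571.
E[X²] = 0.2·91.89 + 0.4·58.61 + 0.2·0.795918 + 0.2·93.84 = 60.7492.
Var(X) = E[X²] − (E[X])² = 60.7492 − 42.9774 = 17.7718.
SD(X) = √17.7718 = 4.21566.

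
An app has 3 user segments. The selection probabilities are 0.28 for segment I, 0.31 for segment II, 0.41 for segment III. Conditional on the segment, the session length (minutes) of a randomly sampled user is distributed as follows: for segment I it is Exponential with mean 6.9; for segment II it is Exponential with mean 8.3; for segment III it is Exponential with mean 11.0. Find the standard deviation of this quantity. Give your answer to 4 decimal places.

9.3447

Per component, I: μ=6.9, E[X²]=95.22; II: μ=8.3, E[X²]=137.78; III: μ=11, E[X²]=242.
E[X] = 0.28·6.9 + 0.31·8.3 + 0.41·11 = 9.015.
E[X²] = 0.28·95.22 + 0.31·137.78 + 0.41·242 = 168.593.
Var(X) = E[X²] − (E[X])² = 168.593 − 81.2702 = 87.3232.
SD(X) = √87.3232 = 9.34469.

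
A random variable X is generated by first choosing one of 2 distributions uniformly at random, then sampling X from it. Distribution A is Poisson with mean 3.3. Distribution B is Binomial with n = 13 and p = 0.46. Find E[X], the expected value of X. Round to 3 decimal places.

Component means — A: 3.3; B: 5.98.
E[X] = 0.5·3.3 + 0.5·5.98 = 4.64.

4.640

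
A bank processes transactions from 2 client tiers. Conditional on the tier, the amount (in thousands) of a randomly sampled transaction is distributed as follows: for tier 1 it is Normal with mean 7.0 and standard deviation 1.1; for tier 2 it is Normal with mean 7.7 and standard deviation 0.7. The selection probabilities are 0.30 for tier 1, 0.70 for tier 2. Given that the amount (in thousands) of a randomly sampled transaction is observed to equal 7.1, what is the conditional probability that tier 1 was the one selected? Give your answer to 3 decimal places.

Likelihoods f(7.1 | ·): 1: 0.361179; 2: 0.394707.
Posterior ∝ prior × likelihood. Numerator for 1: 0.3·0.361179 = 0.108354.
Normalizing constant: 0.3·0.361179 + 0.7·0.394707 = 0.384649.
P(1 | observation) = 0.108354 / 0.384649 = 0.281695.

0.282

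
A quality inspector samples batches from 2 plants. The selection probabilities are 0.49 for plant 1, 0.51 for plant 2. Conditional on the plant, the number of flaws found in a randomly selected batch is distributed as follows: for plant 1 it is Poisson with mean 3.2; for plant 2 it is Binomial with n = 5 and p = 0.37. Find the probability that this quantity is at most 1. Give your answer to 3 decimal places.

Conditional on each plant, P(X ≤ 1): 1: 0.171201; 2: 0.390673.
By total probability, P(X ≤ 1) = 0.49·0.171201 + 0.51·0.390673 = 0.283132.

0.283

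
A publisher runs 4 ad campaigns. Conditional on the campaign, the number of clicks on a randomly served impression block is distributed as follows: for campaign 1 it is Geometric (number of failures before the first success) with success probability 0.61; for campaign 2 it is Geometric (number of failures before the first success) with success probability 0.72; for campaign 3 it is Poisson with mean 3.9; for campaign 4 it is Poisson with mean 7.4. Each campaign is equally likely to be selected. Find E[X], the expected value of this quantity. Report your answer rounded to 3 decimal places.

Component means — 1: 0.639344; 2: 0.388889; 3: 3.9; 4: 7.4.
E[X] = 0.25·0.639344 + 0.25·0.388889 + 0.25·3.9 + 0.25·7.4 = 3.08206.

3.082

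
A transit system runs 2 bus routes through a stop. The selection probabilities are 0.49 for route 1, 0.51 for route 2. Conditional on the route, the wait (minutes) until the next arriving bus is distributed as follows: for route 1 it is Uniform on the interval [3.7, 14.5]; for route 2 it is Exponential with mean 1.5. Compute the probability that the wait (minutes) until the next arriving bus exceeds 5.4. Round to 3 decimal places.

Conditional on each route, P(X > 5.4): 1: 0.842593; 2: 0.0273237.
By total probability, P(X > 5.4) = 0.49·0.842593 + 0.51·0.0273237 = 0.426805.

0.427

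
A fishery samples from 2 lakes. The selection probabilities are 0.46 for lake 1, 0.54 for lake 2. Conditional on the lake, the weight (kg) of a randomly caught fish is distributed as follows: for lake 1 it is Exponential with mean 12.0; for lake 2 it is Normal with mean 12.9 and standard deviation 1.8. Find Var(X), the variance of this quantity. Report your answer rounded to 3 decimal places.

Per component, 1: μ=12, E[X²]=288; 2: μ=12.9, E[X²]=169.65.
E[X] = 0.46·12 + 0.54·12.9 = 12.486.
E[X²] = 0.46·288 + 0.54·169.65 = 224.091.
Var(X) = E[X²] − (E[X])² = 224.091 − 155.9 = 68.1908.

68.191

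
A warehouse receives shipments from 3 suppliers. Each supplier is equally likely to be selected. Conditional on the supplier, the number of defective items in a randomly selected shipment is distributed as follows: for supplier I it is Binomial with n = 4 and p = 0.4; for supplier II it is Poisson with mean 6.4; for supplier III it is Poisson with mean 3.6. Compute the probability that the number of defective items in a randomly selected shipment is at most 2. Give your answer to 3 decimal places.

0.390

Conditional on each supplier, P(X ≤ 2): I: 0.8208; II: 0.0463242; III: 0.302747.
By total probability, P(X ≤ 2) = 0.333333·0.8208 + 0.333333·0.0463242 + 0.333333·0.302747 = 0.389957.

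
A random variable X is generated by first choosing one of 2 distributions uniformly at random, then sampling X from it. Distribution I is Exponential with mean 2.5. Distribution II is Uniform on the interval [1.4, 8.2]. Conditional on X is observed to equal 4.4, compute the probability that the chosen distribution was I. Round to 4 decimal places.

0.3188

Likelihoods f(4.4 | ·): I: 0.0688179; II: 0.147059.
Posterior ∝ prior × likelihood. Numerator for I: 0.5·0.0688179 = 0.034409.
Normalizing constant: 0.5·0.0688179 + 0.5·0.147059 = 0.107938.
P(I | observation) = 0.034409 / 0.107938 = 0.318783.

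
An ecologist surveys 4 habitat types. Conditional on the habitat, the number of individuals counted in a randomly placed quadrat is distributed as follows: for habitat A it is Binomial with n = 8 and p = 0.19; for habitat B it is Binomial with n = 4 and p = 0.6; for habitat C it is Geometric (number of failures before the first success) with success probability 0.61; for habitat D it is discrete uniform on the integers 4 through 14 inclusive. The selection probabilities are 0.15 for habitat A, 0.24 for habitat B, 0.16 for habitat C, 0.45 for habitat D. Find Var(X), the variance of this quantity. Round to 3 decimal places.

18.762

Per component, A: μ=1.52, E[X²]=3.5416; B: μ=2.4, E[X²]=6.72; C: μ=0.639344, E[X²]=1.45687; D: μ=9, E[X²]=91.
E[X] = 0.15·1.52 + 0.24·2.4 + 0.16·0.639344 + 0.45·9 = 4.9563.
E[X²] = 0.15·3.5416 + 0.24·6.72 + 0.16·1.45687 + 0.45·91 = 43.3271.
Var(X) = E[X²] − (E[X])² = 43.3271 − 24.5649 = 18.7623.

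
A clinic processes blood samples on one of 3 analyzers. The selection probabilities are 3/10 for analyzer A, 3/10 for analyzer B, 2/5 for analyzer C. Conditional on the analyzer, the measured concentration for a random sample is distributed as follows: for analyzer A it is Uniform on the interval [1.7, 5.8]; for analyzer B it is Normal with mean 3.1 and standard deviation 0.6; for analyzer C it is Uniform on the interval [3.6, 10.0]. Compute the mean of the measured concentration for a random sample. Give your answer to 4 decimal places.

4.7750

Component means — A: 3.75; B: 3.1; C: 6.8.
E[X] = 0.3·3.75 + 0.3·3.1 + 0.4·6.8 = 4.775.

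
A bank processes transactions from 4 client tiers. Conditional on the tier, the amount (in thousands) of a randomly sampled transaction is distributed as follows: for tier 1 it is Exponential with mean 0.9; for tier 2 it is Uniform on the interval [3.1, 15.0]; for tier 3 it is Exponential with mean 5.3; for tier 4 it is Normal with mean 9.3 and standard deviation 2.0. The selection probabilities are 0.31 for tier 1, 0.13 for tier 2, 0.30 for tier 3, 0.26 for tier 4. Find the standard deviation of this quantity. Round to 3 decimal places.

4.818

Per component, 1: μ=0.9, E[X²]=1.62; 2: μ=9.05, E[X²]=93.7033; 3: μ=5.3, E[X²]=56.18; 4: μ=9.3, E[X²]=90.49.
E[X] = 0.31·0.9 + 0.13·9.05 + 0.3·5.3 + 0.26·9.3 = 5.4635.
E[X²] = 0.31·1.62 + 0.13·93.7033 + 0.3·56.18 + 0.26·90.49 = 53.065.
Var(X) = E[X²] − (E[X])² = 53.065 − 29.8498 = 23.2152.
SD(X) = √23.2152 = 4.81822.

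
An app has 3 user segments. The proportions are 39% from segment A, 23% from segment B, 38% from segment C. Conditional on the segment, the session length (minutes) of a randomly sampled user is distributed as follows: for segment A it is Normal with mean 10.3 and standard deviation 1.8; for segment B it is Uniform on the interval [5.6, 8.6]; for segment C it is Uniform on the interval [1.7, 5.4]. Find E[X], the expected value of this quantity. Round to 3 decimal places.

Component means — A: 10.3; B: 7.1; C: 3.55.
E[X] = 0.39·10.3 + 0.23·7.1 + 0.38·3.55 = 6.999.

6.999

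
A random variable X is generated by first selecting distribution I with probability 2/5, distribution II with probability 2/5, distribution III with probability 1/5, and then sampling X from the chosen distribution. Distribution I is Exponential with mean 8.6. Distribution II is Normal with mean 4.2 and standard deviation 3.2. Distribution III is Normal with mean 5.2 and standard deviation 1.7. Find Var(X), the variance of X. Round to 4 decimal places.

Per component, I: μ=8.6, E[X²]=147.92; II: μ=4.2, E[X²]=27.88; III: μ=5.2, E[X²]=29.93.
E[X] = 0.4·8.6 + 0.4·4.2 + 0.2·5.2 = 6.16.
E[X²] = 0.4·147.92 + 0.4·27.88 + 0.2·29.93 = 76.306.
Var(X) = E[X²] − (E[X])² = 76.306 − 37.9456 = 38.3604.

38.3604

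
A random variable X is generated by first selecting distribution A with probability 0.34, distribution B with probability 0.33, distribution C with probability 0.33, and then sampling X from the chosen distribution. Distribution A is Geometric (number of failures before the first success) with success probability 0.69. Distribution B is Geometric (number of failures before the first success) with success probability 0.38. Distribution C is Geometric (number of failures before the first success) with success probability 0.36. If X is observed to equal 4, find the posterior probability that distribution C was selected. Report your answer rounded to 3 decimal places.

0.491

Likelihoods P(X=4 | ·): A: 0.00637229; B: 0.0561501; C: 0.060398.
Posterior ∝ prior × likelihood. Numerator for C: 0.33·0.060398 = 0.0199313.
Normalizing constant: 0.34·0.00637229 + 0.33·0.0561501 + 0.33·0.060398 = 0.0406274.
P(C | observation) = 0.0199313 / 0.0406274 = 0.490588.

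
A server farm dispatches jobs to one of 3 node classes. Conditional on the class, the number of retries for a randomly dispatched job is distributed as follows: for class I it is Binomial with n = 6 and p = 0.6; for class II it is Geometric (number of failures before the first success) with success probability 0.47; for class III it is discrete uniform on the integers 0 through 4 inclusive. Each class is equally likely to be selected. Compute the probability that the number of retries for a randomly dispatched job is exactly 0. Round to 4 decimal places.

Conditional on each class, P(X = 0): I: 0.004096; II: 0.47; III: 0.2.
By total probability, P(X = 0) = 0.333333·0.004096 + 0.333333·0.47 + 0.333333·0.2 = 0.224699.

0.2247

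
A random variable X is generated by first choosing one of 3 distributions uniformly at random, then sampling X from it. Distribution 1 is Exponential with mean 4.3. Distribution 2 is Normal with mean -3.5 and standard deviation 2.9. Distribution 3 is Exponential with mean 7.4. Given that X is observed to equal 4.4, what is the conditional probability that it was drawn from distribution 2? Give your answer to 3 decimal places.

0.021

Likelihoods f(4.4 | ·): 1: 0.0835867; 2: 0.00336572; 3: 0.0745657.
Posterior ∝ prior × likelihood. Numerator for 2: 0.333333·0.00336572 = 0.00112191.
Normalizing constant: 0.333333·0.0835867 + 0.333333·0.00336572 + 0.333333·0.0745657 = 0.0538394.
P(2 | observation) = 0.00112191 / 0.0538394 = 0.020838.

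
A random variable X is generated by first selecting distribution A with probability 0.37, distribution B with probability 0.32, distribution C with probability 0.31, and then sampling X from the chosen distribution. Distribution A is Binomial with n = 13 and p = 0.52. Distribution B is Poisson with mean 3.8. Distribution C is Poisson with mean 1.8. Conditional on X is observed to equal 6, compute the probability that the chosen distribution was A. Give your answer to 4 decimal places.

Likelihoods P(X=6 | ·): A: 0.199171; B: 0.0935513; C: 0.00780859.
Posterior ∝ prior × likelihood. Numerator for A: 0.37·0.199171 = 0.0736933.
Normalizing constant: 0.37·0.199171 + 0.32·0.0935513 + 0.31·0.00780859 = 0.10605.
P(A | observation) = 0.0736933 / 0.10605 = 0.694889.

0.6949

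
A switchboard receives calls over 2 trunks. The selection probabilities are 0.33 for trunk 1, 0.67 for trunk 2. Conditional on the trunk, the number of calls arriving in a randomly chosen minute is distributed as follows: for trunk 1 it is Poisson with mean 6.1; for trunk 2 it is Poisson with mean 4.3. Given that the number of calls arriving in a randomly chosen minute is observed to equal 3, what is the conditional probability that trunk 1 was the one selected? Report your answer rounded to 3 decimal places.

0.189

Likelihoods P(X=3 | ·): 1: 0.0848481; 2: 0.179799.
Posterior ∝ prior × likelihood. Numerator for 1: 0.33·0.0848481 = 0.0279999.
Normalizing constant: 0.33·0.0848481 + 0.67·0.179799 = 0.148465.
P(1 | observation) = 0.0279999 / 0.148465 = 0.188595.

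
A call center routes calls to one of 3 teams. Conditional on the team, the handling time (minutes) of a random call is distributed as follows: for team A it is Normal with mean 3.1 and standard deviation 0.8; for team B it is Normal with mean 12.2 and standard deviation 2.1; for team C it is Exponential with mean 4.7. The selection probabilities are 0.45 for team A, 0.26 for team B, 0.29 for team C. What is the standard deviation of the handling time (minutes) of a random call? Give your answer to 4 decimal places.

4.7016

Per component, A: μ=3.1, E[X²]=10.25; B: μ=12.2, E[X²]=153.25; C: μ=4.7, E[X²]=44.18.
E[X] = 0.45·3.1 + 0.26·12.2 + 0.29·4.7 = 5.93.
E[X²] = 0.45·10.25 + 0.26·153.25 + 0.29·44.18 = 57.2697.
Var(X) = E[X²] − (E[X])² = 57.2697 − 35.1649 = 22.1048.
SD(X) = √22.1048 = 4.70157.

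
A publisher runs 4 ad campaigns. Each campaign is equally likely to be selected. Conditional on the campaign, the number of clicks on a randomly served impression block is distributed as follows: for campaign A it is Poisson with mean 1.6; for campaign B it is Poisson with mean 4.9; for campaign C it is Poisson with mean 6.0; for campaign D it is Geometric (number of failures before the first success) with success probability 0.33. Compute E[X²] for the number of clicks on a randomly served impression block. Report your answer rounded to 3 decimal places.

21.336

For each component E[X²] = Var + (mean)², giving A: 4.16; B: 28.91; C: 42; D: 10.2746.
Overall E[X²] = 0.25·4.16 + 0.25·28.91 + 0.25·42 + 0.25·10.2746 = 21.3361.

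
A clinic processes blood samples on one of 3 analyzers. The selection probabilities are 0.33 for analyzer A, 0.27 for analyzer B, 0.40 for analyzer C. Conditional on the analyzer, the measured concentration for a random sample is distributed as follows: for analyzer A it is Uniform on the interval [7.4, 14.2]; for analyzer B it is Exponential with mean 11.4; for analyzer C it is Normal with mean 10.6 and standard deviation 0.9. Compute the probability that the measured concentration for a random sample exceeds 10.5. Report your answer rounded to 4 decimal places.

0.5047

Conditional on each analyzer, P(X > 10.5): A: 0.544118; B: 0.3981; C: 0.544236.
By total probability, P(X > 10.5) = 0.33·0.544118 + 0.27·0.3981 + 0.4·0.544236 = 0.50474.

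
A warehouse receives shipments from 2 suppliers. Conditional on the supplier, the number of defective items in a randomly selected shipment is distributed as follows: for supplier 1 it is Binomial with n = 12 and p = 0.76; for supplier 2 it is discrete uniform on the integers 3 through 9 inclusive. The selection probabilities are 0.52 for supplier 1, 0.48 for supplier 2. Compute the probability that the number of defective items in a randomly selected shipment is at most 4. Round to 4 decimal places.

0.1382

Conditional on each supplier, P(X ≤ 4): 1: 0.00209854; 2: 0.285714.
By total probability, P(X ≤ 4) = 0.52·0.00209854 + 0.48·0.285714 = 0.138234.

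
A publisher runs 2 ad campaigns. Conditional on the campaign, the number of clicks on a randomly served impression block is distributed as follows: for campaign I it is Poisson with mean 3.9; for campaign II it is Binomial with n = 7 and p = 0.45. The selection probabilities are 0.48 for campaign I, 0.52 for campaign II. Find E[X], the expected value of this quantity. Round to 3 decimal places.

3.510

Component means — I: 3.9; II: 3.15.
E[X] = 0.48·3.9 + 0.52·3.15 = 3.51.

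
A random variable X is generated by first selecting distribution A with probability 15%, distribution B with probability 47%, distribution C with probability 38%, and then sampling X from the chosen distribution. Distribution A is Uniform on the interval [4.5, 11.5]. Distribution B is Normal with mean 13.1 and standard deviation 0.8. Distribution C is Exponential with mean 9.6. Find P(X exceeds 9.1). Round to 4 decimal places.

0.6687

Conditional on each component, P(X > 9.1): A: 0.342857; B: 1; C: 0.387548.
By total probability, P(X > 9.1) = 0.15·0.342857 + 0.47·1 + 0.38·0.387548 = 0.668697.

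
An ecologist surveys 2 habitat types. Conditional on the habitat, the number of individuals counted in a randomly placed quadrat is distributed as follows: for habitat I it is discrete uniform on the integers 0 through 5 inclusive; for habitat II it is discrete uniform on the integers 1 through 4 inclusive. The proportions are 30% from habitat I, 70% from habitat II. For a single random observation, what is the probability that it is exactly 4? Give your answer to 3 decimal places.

Conditional on each habitat, P(X = 4): I: 0.166667; II: 0.25.
By total probability, P(X = 4) = 0.3·0.166667 + 0.7·0.25 = 0.225.

0.225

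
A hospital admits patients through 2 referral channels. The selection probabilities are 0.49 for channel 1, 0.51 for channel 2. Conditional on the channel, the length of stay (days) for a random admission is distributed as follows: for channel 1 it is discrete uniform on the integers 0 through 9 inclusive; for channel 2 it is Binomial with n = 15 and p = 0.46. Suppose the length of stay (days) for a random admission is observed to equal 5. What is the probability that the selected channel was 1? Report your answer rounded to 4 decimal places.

Likelihoods P(X=5 | ·): 1: 0.1; 2: 0.130401.
Posterior ∝ prior × likelihood. Numerator for 1: 0.49·0.1 = 0.049.
Normalizing constant: 0.49·0.1 + 0.51·0.130401 = 0.115505.
P(1 | observation) = 0.049 / 0.115505 = 0.424225.

0.4242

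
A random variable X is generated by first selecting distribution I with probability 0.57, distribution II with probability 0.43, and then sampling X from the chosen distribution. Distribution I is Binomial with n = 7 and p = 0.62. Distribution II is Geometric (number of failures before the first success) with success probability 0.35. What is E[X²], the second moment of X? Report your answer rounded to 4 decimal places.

For each component E[X²] = Var + (mean)², giving I: 20.4848; II: 8.7551.
Overall E[X²] = 0.57·20.4848 + 0.43·8.7551 = 15.441.

15.4410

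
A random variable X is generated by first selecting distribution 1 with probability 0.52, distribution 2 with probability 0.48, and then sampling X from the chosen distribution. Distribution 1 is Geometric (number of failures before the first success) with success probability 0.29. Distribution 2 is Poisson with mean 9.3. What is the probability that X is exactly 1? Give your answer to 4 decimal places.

0.1075

Conditional on each component, P(X = 1): 1: 0.2059; 2: 0.000850245.
By total probability, P(X = 1) = 0.52·0.2059 + 0.48·0.000850245 = 0.107476.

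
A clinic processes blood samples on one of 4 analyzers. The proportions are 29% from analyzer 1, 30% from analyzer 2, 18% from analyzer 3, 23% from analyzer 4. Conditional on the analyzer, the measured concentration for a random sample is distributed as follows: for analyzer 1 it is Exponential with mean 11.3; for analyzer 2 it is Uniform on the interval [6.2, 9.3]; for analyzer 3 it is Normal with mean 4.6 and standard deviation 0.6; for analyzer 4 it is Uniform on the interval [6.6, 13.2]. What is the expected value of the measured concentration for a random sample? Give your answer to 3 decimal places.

Component means — 1: 11.3; 2: 7.75; 3: 4.6; 4: 9.9.
E[X] = 0.29·11.3 + 0.3·7.75 + 0.18·4.6 + 0.23·9.9 = 8.707.

8.707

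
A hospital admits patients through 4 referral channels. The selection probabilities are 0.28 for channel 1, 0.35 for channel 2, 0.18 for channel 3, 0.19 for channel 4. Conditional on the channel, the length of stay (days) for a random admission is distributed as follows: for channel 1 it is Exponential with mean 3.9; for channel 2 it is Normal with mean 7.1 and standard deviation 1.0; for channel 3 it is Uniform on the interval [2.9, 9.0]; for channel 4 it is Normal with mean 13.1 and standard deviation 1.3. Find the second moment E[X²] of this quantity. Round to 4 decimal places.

For each component E[X²] = Var + (mean)², giving 1: 30.42; 2: 51.41; 3: 38.5033; 4: 173.3.
Overall E[X²] = 0.28·30.42 + 0.35·51.41 + 0.18·38.5033 + 0.19·173.3 = 66.3687.

66.3687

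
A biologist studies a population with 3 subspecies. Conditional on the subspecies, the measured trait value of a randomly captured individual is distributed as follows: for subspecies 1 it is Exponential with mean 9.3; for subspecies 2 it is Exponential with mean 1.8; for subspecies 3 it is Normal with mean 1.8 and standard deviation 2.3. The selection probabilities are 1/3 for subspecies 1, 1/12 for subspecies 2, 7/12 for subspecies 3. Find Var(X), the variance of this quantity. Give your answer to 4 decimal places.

44.6858

Per component, 1: μ=9.3, E[X²]=172.98; 2: μ=1.8, E[X²]=6.48; 3: μ=1.8, E[X²]=8.53.
E[X] = 0.333333·9.3 + 0.0833333·1.8 + 0.583333·1.8 = 4.3.
E[X²] = 0.333333·172.98 + 0.0833333·6.48 + 0.583333·8.53 = 63.1758.
Var(X) = E[X²] − (E[X])² = 63.1758 − 18.49 = 44.6858.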